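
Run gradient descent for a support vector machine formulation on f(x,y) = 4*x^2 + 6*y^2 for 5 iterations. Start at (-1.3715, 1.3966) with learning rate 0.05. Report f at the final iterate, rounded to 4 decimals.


Gradient descent on f(x,y) = 4*x^2 + 6*y^2.
Starting point: (-1.3715, 1.3966), alpha = 0.05
Step 1: grad_x = 2*4*-1.3715 = -10.972, grad_y = 2*6*1.3966 = 16.7592
  x_1 = -1.3715 - 0.05*-10.972 = -0.8229
  y_1 = 1.3966 - 0.05*16.7592 = 0.5586
Step 2: grad_x = 2*4*-0.8229 = -6.5832, grad_y = 2*6*0.5586 = 6.7037
  x_2 = -0.8229 - 0.05*-6.5832 = -0.4937
  y_2 = 0.5586 - 0.05*6.7037 = 0.2235
Step 3: grad_x = 2*4*-0.4937 = -3.9499, grad_y = 2*6*0.2235 = 2.6815
  x_3 = -0.4937 - 0.05*-3.9499 = -0.2962
  y_3 = 0.2235 - 0.05*2.6815 = 0.0894
Step 4: grad_x = 2*4*-0.2962 = -2.37, grad_y = 2*6*0.0894 = 1.0726
  x_4 = -0.2962 - 0.05*-2.37 = -0.1777
  y_4 = 0.0894 - 0.05*1.0726 = 0.0358
Step 5: grad_x = 2*4*-0.1777 = -1.422, grad_y = 2*6*0.0358 = 0.429
  x_5 = -0.1777 - 0.05*-1.422 = -0.1066
  y_5 = 0.0358 - 0.05*0.429 = 0.0143
f(-0.1066, 0.0143) = 4*(-0.1066)^2 + 6*0.0143^2 = 0.0467


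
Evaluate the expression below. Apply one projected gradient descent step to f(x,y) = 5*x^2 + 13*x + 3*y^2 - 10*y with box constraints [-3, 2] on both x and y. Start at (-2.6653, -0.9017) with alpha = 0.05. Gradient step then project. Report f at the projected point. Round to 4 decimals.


Step 1: Compute gradient at (-2.6653, -0.9017).
grad_x = 2*5*-2.6653 + 13 = -13.653
grad_y = 2*3*-0.9017 - 10 = -15.4102
Step 2: Gradient step.
x_raw = -2.6653 - 0.05*-13.653 = -1.9827
y_raw = -0.9017 - 0.05*-15.4102 = -0.1312
Step 3: Project onto [-3, 2].
x_proj = clip(-1.9827) = -1.9827
y_proj = clip(-0.1312) = -0.1312
Step 4: Evaluate f.
f(-1.9827, -0.1312) = -4.7564


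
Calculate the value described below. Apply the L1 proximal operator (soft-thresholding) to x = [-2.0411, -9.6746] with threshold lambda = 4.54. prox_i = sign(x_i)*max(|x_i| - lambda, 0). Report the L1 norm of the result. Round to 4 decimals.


Soft-thresholding with lambda = 4.54:
prox(-2.0411) = sign(-2.0411)*max(|-2.0411| - 4.54, 0) = 0.0
prox(-9.6746) = sign(-9.6746)*max(|-9.6746| - 4.54, 0) = -5.1346
prox(x) = [0.0, -5.1346]
||prox(x)||_1 = 0.0 + 5.1346 = 5.1346


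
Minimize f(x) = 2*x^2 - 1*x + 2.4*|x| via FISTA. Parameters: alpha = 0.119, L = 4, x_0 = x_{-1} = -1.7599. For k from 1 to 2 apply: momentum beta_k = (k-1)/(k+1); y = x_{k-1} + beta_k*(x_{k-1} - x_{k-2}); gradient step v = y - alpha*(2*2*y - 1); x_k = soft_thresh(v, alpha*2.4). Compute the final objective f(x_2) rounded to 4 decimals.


FISTA on f(x) = 2*x^2 - 1*x + 2.4*|x|
L = 4, alpha = 0.119
Iteration 1: beta = 0.0, y = -1.7599 + 0.0*(-1.7599 + 1.7599) = -1.7599
  grad(y) = -8.0396, v = y - alpha*grad = -0.8032
  prox(v) = soft_thresh(-0.8032, 0.2856) = -0.5176
Iteration 2: beta = 0.3333, y = -0.5176 + 0.3333*(-0.5176 + 1.7599) = -0.1035
  grad(y) = -1.4139, v = y - alpha*grad = 0.0648
  prox(v) = soft_thresh(0.0648, 0.2856) = 0.0
f(x_2) = 2*0.0^2 - 1*0.0 + 2.4*|0.0| = 0.0


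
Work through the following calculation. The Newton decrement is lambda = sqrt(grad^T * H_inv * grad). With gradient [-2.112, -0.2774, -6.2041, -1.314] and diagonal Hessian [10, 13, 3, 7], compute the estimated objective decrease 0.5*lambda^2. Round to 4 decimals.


Step 1: H is diagonal, so H^(-1) * g = [-0.2112, -0.0213, -2.068, -0.1877].
Step 2: g^T H^(-1) g = sum_i g_i^2 / H_ii
  = (-2.112)^2/10 + (-0.2774)^2/13 + (-6.2041)^2/3 + (-1.314)^2/7
  = 0.4461 + 0.0059 + 12.8303 + 0.2467 = 13.5289
Step 3: Objective decrease = 0.5 * g^T H^(-1) g = 6.7645


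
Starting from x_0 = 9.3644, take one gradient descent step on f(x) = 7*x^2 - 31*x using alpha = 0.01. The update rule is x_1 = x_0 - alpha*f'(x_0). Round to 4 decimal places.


We compute the gradient at x_0 and apply the update.
f'(x) = 14*x - 31
f'(9.3644) = 14*9.3644 - 31 = 100.1016
x_1 = 9.3644 - 0.01*100.1016 = 8.3634


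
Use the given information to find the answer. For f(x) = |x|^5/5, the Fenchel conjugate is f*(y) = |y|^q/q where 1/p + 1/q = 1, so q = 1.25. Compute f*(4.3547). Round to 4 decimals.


The conjugate exponent q satisfies 1/p + 1/q = 1.
p = 5, so q = 5/(5 - 1) = 1.25
|y|^q = 4.3547^1.25 = 6.2907
f*(4.3547) = 6.2907 / 1.25 = 5.0325


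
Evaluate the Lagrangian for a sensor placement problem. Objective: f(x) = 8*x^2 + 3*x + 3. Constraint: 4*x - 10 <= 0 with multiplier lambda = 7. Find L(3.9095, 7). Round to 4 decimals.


Step 1: Evaluate f(x).
f(3.9095) = 8*3.9095^2 + 3*3.9095 + 3 = 137.002
Step 2: Evaluate g(x).
g(3.9095) = 4*3.9095 - 10 = 5.638
Step 3: Compute Lagrangian.
L = 137.002 + 7*5.638 = 176.468


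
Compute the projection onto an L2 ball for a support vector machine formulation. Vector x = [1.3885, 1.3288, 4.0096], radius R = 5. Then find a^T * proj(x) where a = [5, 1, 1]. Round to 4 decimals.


Step 1: Compute ||x|| (intermediates to 6 decimals).
||x|| = sqrt(1.3885^2 + 1.3288^2 + 4.0096^2) = 4.446407
Step 2: Project.
Since ||x|| <= R, proj = x (no scaling needed).
proj(x) = [1.3885, 1.3288, 4.0096]
Step 3: Dot product.
a^T * proj(x) = 5*1.3885 + 1*1.3288 + 1*4.0096 = 12.2809


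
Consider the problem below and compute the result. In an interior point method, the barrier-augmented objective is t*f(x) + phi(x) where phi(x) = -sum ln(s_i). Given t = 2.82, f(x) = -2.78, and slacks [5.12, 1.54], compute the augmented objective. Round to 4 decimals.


Step 1: Compute log-barrier.
ln values: [1.6332, 0.4318]
phi = -(1.6332 + 0.4318) = -2.0649
Step 2: Compute augmented objective.
t*f(x) = 2.82*-2.78 = -7.8396
Total = -7.8396 - 2.0649 = -9.9045


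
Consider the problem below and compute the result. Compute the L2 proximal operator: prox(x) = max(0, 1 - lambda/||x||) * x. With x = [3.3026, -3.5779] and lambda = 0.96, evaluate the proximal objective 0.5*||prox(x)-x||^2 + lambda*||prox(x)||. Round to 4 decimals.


Step 1: Compute ||x||.
||x|| = 4.8691
Step 2: Compute scaling factor.
scale = max(0, 1 - 0.96/4.8691) = 0.8028
Step 3: prox(x) = [2.6515, -2.8725]
||prox(x)|| = 3.9091
Step 4: Proximal objective.
0.5*||prox-x||^2 = 0.4608
lambda*||prox|| = 3.7527
Total = 4.2136


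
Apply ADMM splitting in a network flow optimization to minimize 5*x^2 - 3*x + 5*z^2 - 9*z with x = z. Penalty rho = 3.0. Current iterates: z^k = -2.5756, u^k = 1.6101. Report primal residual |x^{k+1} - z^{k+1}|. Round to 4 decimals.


ADMM iteration with rho = 3.0, z^k = -2.5756, u^k = 1.6101
Step 1: x-update.
Minimize 5*x^2 - 3*x + (3.0/2)*(x + 2.5756 + 1.6101)^2
FOC: (2*5 + 3.0)*x = 3 + 3.0*(-2.5756 - 1.6101)
x^{k+1} = -0.7352
Step 2: z-update.
Minimize 5*z^2 - 9*z + (3.0/2)*(-0.7352 - z + 1.6101)^2
FOC: (2*5 + 3.0)*z = 9 + 3.0*(-0.7352 + 1.6101)
z^{k+1} = 0.8942
Step 3: u-update.
u^{k+1} = 1.6101 - 0.7352 - 0.8942 = -0.0193
Step 4: Primal residual = |-0.7352 - 0.8942| = 1.6294


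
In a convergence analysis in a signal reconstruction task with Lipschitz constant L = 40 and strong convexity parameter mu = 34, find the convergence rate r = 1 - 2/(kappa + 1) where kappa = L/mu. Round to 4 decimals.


Step 1: Compute the condition number.
kappa = L/mu = 40/34 = 1.1765
Step 2: Compute the convergence rate.
r = 1 - 2/(kappa + 1) = 1 - 2*mu/(L + mu) = (L - mu)/(L + mu) = 6/74 = 0.0811


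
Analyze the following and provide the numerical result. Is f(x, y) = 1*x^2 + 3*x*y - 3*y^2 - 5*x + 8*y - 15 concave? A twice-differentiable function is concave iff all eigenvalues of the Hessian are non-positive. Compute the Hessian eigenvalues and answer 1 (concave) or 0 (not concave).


The Hessian of f(x,y) = 1*x^2 + 3*x*y - 3*y^2 - 5*x + 8*y - 15 is:
H = [[2, 3], [3, -6]]
Trace = 2 - 6 = -4
Determinant = 2*-6 - (3)^2 = -21
Discriminant = (-4)^2 - 4*-21 = 100.0
Eigenvalues: lambda_1 = -7.0, lambda_2 = 3.0
The function is not concave.

0


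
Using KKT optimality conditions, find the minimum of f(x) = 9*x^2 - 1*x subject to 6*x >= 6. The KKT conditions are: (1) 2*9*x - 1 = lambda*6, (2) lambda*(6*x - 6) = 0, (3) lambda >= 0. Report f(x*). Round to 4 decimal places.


Step 1: Try lambda = 0 (constraint inactive).
x_unc = 1/(2*9) = 0.0556
Check: 6*0.0556 = 0.3336 < 6 -- violated!
Step 2: Constraint must be active: 6*x = 6
x* = 6/6 = 1.0
lambda = (2*9*1.0 - 1)/6 = 2.8333
Step 3: Compute optimal value.
f(x*) = 9*1.0^2 - 1*1.0 = 8.0


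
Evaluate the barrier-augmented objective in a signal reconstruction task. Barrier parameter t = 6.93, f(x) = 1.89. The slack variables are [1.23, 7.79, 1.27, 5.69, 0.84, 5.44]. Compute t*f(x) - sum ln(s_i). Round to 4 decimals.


Step 1: Compute log-barrier.
ln values: [0.207, 2.0528, 0.239, 1.7387, -0.1744, 1.6938]
phi = -(0.207 + 2.0528 + 0.239 + 1.7387 - 0.1744 + 1.6938) = -5.757
Step 2: Compute augmented objective.
t*f(x) = 6.93*1.89 = 13.0977
Total = 13.0977 - 5.757 = 7.3407


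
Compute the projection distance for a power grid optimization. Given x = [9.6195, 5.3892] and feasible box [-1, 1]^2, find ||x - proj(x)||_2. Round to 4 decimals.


Project each component onto [-1, 1].
clip(9.6195) = 1.0, clip(5.3892) = 1.0
Projection = [1.0, 1.0]
Squared diffs: [74.2958, 19.2651]
Distance = sqrt(93.5609) = 9.6727


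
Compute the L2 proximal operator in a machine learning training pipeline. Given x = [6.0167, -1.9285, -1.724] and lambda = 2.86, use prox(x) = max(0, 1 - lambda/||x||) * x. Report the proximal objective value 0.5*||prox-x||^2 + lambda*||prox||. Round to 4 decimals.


Step 1: Compute ||x||.
||x|| = 6.5492
Step 2: Compute scaling factor.
scale = max(0, 1 - 2.86/6.5492) = 0.5633
Step 3: prox(x) = [3.3892, -1.0863, -0.9711]
||prox(x)|| = 3.6892
Step 4: Proximal objective.
0.5*||prox-x||^2 = 4.0898
lambda*||prox|| = 10.5511
Total = 14.6409


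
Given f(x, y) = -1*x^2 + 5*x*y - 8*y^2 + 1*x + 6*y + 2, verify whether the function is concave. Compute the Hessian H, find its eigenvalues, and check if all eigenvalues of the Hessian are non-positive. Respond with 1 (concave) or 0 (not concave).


The Hessian of f(x,y) = -1*x^2 + 5*x*y - 8*y^2 + 1*x + 6*y + 2 is:
H = [[-2, 5], [5, -16]]
Trace = -2 - 16 = -18
Determinant = -2*-16 - (5)^2 = 7
Discriminant = (-18)^2 - 4*7 = 296.0
Eigenvalues: lambda_1 = -17.6023, lambda_2 = -0.3977
The function is concave.

1


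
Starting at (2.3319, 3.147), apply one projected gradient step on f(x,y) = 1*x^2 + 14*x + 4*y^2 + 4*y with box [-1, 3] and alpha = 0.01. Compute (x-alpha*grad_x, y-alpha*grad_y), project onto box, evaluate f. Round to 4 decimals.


Step 1: Compute gradient at (2.3319, 3.147).
grad_x = 2*1*2.3319 + 14 = 18.6638
grad_y = 2*4*3.147 + 4 = 29.176
Step 2: Gradient step.
x_raw = 2.3319 - 0.01*18.6638 = 2.1453
y_raw = 3.147 - 0.01*29.176 = 2.8552
Step 3: Project onto [-1, 3].
x_proj = clip(2.1453) = 2.1453
y_proj = clip(2.8552) = 2.8552
Step 4: Evaluate f.
f(2.1453, 2.8552) = 78.6664


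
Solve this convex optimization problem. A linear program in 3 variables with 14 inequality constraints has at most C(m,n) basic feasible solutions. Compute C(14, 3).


Each vertex corresponds to some choice of n active constraints out of m, so the number of vertices is at most C(m, n) = m! / (n!(m-n)!).
m = 14, n = 3
Numerator: 14 * 13 * 12
Denominator: 3! = 6
C(14, 3) = 364


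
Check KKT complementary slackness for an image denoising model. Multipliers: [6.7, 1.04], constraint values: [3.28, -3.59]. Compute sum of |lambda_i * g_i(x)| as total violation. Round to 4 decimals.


KKT complementary slackness check:
lambda_1 * g_1 = 6.7 * 3.28 = 21.976
lambda_2 * g_2 = 1.04 * -3.59 = -3.7336
Total violation = 21.976 + 3.7336 = 25.7096


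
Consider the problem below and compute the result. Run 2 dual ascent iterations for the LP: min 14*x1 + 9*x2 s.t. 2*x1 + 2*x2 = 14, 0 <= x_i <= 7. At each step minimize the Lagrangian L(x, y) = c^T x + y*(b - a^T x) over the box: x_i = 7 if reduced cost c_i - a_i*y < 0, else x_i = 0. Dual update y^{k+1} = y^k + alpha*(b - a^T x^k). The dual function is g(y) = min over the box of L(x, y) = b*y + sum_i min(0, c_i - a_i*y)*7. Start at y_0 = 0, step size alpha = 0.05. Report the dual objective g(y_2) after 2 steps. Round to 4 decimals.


Dual ascent for LP: min 14*x1 + 9*x2, 2*x1 + 2*x2 = 14, 0 <= x_i <= 7
Step 1: y^k = 0.0, reduced costs: (14.0, 9.0)
  x^k = (0.0, 0.0), subgradient = b - a^T x = 14.0
  y^{k+1} = 0.0 + 0.05*14.0 = 0.7
Step 2: y^k = 0.7, reduced costs: (12.6, 7.6)
  x^k = (0.0, 0.0), subgradient = b - a^T x = 14.0
  y^{k+1} = 0.7 + 0.05*14.0 = 1.4
Dual objective at y_2 = 1.4: reduced costs (11.2, 6.2), box minimizer x = (0.0, 0.0)
g(y_2) = b*y + (c1 - a1*y)*x1 + (c2 - a2*y)*x2 = 14*1.4 + 11.2*0.0 + 6.2*0.0 = 19.6 + 0.0 + 0.0 = 19.6


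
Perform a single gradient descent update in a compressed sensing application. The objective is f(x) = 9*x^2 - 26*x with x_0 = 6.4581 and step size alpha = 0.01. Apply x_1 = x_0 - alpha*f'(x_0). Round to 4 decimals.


We compute the gradient at x_0 and apply the update.
f'(x) = 18*x - 26
f'(6.4581) = 18*6.4581 - 26 = 90.2458
x_1 = 6.4581 - 0.01*90.2458 = 5.5556


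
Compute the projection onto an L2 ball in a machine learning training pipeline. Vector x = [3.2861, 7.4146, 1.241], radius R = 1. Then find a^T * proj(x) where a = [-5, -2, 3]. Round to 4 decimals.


Step 1: Compute ||x|| (intermediates to 6 decimals).
||x|| = sqrt(3.2861^2 + 7.4146^2 + 1.241^2) = 8.204561
Step 2: Project.
Since ||x|| > R, scale = R/||x|| = 1/8.204561 = 0.121883, proj(x) = scale * x
proj(x) = [0.40052, 0.903714, 0.151257]
Step 3: Dot product.
a^T * proj(x) = -5*0.40052 - 2*0.903714 + 3*0.151257 = -3.3563


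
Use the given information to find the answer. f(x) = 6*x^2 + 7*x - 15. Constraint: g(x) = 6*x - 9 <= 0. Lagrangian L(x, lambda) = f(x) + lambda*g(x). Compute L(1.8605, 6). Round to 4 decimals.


Step 1: Evaluate f(x).
f(1.8605) = 6*1.8605^2 + 7*1.8605 - 15 = 18.7923
Step 2: Evaluate g(x).
g(1.8605) = 6*1.8605 - 9 = 2.163
Step 3: Compute Lagrangian.
L = 18.7923 + 6*2.163 = 31.7703


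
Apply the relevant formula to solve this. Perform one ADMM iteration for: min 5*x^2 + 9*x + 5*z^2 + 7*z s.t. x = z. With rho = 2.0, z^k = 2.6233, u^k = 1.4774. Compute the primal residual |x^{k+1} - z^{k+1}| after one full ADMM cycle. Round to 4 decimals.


ADMM iteration with rho = 2.0, z^k = 2.6233, u^k = 1.4774
Step 1: x-update.
Minimize 5*x^2 + 9*x + (2.0/2)*(x - 2.6233 + 1.4774)^2
FOC: (2*5 + 2.0)*x = -9 + 2.0*(2.6233 - 1.4774)
x^{k+1} = -0.559
Step 2: z-update.
Minimize 5*z^2 + 7*z + (2.0/2)*(-0.559 - z + 1.4774)^2
FOC: (2*5 + 2.0)*z = -7 + 2.0*(-0.559 + 1.4774)
z^{k+1} = -0.4303
Step 3: u-update.
u^{k+1} = 1.4774 - 0.559 + 0.4303 = 1.3487
Step 4: Primal residual = |-0.559 + 0.4303| = 0.1287


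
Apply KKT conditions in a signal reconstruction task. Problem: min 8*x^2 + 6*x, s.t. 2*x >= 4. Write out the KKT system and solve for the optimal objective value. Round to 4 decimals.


Step 1: Try lambda = 0 (constraint inactive).
x_unc = -6/(2*8) = -0.375
Check: 2*-0.375 = -0.75 < 4 -- violated!
Step 2: Constraint must be active: 2*x = 4
x* = 4/2 = 2.0
lambda = (2*8*2.0 + 6)/2 = 19.0
Step 3: Compute optimal value.
f(x*) = 8*2.0^2 + 6*2.0 = 44.0


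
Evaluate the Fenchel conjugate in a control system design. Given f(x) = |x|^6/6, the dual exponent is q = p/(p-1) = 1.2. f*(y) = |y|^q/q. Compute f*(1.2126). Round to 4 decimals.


The conjugate exponent q satisfies 1/p + 1/q = 1.
p = 6, so q = 6/(6 - 1) = 1.2
|y|^q = 1.2126^1.2 = 1.2603
f*(1.2126) = 1.2603 / 1.2 = 1.0502


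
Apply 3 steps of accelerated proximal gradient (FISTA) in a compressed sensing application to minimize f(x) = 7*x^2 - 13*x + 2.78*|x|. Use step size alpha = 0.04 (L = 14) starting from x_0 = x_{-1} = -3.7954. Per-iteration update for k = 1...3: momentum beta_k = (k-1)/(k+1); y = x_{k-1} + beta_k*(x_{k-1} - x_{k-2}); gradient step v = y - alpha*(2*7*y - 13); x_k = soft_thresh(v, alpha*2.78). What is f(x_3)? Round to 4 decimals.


FISTA on f(x) = 7*x^2 - 13*x + 2.78*|x|
L = 14, alpha = 0.04
Iteration 1: beta = 0.0, y = -3.7954 + 0.0*(-3.7954 + 3.7954) = -3.7954
  grad(y) = -66.1356, v = y - alpha*grad = -1.15
  prox(v) = soft_thresh(-1.15, 0.1112) = -1.0388
Iteration 2: beta = 0.3333, y = -1.0388 + 0.3333*(-1.0388 + 3.7954) = -0.1199
  grad(y) = -14.6786, v = y - alpha*grad = 0.4672
  prox(v) = soft_thresh(0.4672, 0.1112) = 0.356
Iteration 3: beta = 0.5, y = 0.356 + 0.5*(0.356 + 1.0388) = 1.0535
  grad(y) = 1.7483, v = y - alpha*grad = 0.9835
  prox(v) = soft_thresh(0.9835, 0.1112) = 0.8723
f(x_3) = 7*0.8723^2 - 13*0.8723 + 2.78*|0.8723| = -3.5885


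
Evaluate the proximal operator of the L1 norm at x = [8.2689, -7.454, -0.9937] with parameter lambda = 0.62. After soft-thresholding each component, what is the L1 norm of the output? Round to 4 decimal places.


Soft-thresholding with lambda = 0.62:
prox(8.2689) = sign(8.2689)*max(|8.2689| - 0.62, 0) = 7.6489
prox(-7.454) = sign(-7.454)*max(|-7.454| - 0.62, 0) = -6.834
prox(-0.9937) = sign(-0.9937)*max(|-0.9937| - 0.62, 0) = -0.3737
prox(x) = [7.6489, -6.834, -0.3737]
||prox(x)||_1 = 7.6489 + 6.834 + 0.3737 = 14.8566


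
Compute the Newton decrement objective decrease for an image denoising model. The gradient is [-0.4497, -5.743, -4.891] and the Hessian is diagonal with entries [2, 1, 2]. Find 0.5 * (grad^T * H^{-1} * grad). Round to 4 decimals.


Step 1: H is diagonal, so H^(-1) * g = [-0.2249, -5.743, -2.4455].
Step 2: g^T H^(-1) g = sum_i g_i^2 / H_ii
  = (-0.4497)^2/2 + (-5.743)^2/1 + (-4.891)^2/2
  = 0.1011 + 32.982 + 11.9609 = 45.0441
Step 3: Objective decrease = 0.5 * g^T H^(-1) g = 22.5221


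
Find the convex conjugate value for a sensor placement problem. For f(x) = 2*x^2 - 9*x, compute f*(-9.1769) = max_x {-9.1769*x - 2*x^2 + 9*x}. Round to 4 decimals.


f*(y) = sup_x {y*x - a*x^2 - b*x} = sup_x {(y-b)*x - a*x^2}
FOC: (y - b) - 2a*x = 0 => x* = (y - b)/(2a)
x* = (-9.1769 + 9)/(2*2) = -0.0442
f*(-9.1769) = (y-b)^2/(4a) = (-9.1769 + 9)^2/(4*2)
= 0.0313/8 = 0.0039


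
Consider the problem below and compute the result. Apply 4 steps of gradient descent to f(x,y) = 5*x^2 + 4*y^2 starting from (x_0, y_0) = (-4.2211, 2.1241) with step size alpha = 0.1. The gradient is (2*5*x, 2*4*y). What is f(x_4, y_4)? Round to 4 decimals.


Gradient descent on f(x,y) = 5*x^2 + 4*y^2.
Starting point: (-4.2211, 2.1241), alpha = 0.1
Step 1: grad_x = 2*5*-4.2211 = -42.211, grad_y = 2*4*2.1241 = 16.9928
  x_1 = -4.2211 - 0.1*-42.211 = 0.0
  y_1 = 2.1241 - 0.1*16.9928 = 0.4248
Step 2: grad_x = 2*5*0.0 = 0.0, grad_y = 2*4*0.4248 = 3.3986
  x_2 = 0.0 - 0.1*0.0 = 0.0
  y_2 = 0.4248 - 0.1*3.3986 = 0.085
Step 3: grad_x = 2*5*0.0 = 0.0, grad_y = 2*4*0.085 = 0.6797
  x_3 = 0.0 - 0.1*0.0 = 0.0
  y_3 = 0.085 - 0.1*0.6797 = 0.017
Step 4: grad_x = 2*5*0.0 = 0.0, grad_y = 2*4*0.017 = 0.1359
  x_4 = 0.0 - 0.1*0.0 = 0.0
  y_4 = 0.017 - 0.1*0.1359 = 0.0034
f(0.0, 0.0034) = 5*0.0^2 + 4*0.0034^2 = 0.0


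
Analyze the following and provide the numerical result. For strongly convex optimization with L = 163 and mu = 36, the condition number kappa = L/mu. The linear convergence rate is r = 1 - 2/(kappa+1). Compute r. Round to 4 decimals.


Step 1: Compute the condition number.
kappa = L/mu = 163/36 = 4.5278
Step 2: Compute the convergence rate.
r = 1 - 2/(kappa + 1) = 1 - 2*mu/(L + mu) = (L - mu)/(L + mu) = 127/199 = 0.6382


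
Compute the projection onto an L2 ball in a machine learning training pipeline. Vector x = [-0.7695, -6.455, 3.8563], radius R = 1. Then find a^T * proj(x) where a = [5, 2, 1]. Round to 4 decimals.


Step 1: Compute ||x|| (intermediates to 6 decimals).
||x|| = sqrt((-0.7695)^2 + (-6.455)^2 + 3.8563^2) = 7.558453
Step 2: Project.
Since ||x|| > R, scale = R/||x|| = 1/7.558453 = 0.132302, proj(x) = scale * x
proj(x) = [-0.101806, -0.854009, 0.510196]
Step 3: Dot product.
a^T * proj(x) = 5*(-0.101806) + 2*(-0.854009) + 1*0.510196 = -1.7069


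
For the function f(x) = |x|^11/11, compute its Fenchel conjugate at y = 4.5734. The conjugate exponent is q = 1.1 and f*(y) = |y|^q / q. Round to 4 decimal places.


The conjugate exponent q satisfies 1/p + 1/q = 1.
p = 11, so q = 11/(11 - 1) = 1.1
|y|^q = 4.5734^1.1 = 5.3243
f*(4.5734) = 5.3243 / 1.1 = 4.8403


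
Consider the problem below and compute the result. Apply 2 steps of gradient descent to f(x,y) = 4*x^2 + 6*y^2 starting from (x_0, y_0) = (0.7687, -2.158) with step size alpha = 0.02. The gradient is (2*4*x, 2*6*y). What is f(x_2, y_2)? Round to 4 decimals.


Gradient descent on f(x,y) = 4*x^2 + 6*y^2.
Starting point: (0.7687, -2.158), alpha = 0.02
Step 1: grad_x = 2*4*0.7687 = 6.1496, grad_y = 2*6*-2.158 = -25.896
  x_1 = 0.7687 - 0.02*6.1496 = 0.6457
  y_1 = -2.158 - 0.02*-25.896 = -1.6401
Step 2: grad_x = 2*4*0.6457 = 5.1657, grad_y = 2*6*-1.6401 = -19.681
  x_2 = 0.6457 - 0.02*5.1657 = 0.5424
  y_2 = -1.6401 - 0.02*-19.681 = -1.2465
f(0.5424, -1.2465) = 4*0.5424^2 + 6*(-1.2465)^2 = 10.4988


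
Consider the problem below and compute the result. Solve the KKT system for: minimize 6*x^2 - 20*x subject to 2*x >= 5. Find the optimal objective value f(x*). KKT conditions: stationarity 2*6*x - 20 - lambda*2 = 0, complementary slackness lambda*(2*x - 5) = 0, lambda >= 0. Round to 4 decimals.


Step 1: Try lambda = 0 (constraint inactive).
x_unc = 20/(2*6) = 1.6667
Check: 2*1.6667 = 3.3334 < 5 -- violated!
Step 2: Constraint must be active: 2*x = 5
x* = 5/2 = 2.5
lambda = (2*6*2.5 - 20)/2 = 5.0
Step 3: Compute optimal value.
f(x*) = 6*2.5^2 - 20*2.5 = -12.5


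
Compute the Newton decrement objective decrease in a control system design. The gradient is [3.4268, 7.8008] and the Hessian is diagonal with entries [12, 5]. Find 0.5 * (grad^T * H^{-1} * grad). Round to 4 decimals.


Step 1: H is diagonal, so H^(-1) * g = [0.2856, 1.5602].
Step 2: g^T H^(-1) g = sum_i g_i^2 / H_ii
  = (3.4268)^2/12 + (7.8008)^2/5
  = 0.9786 + 12.1705 = 13.1491
Step 3: Objective decrease = 0.5 * g^T H^(-1) g = 6.5745


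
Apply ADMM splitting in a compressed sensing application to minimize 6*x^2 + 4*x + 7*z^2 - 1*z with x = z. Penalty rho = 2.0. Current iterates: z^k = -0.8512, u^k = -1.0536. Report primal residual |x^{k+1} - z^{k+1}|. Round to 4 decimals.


ADMM iteration with rho = 2.0, z^k = -0.8512, u^k = -1.0536
Step 1: x-update.
Minimize 6*x^2 + 4*x + (2.0/2)*(x + 0.8512 - 1.0536)^2
FOC: (2*6 + 2.0)*x = -4 + 2.0*(-0.8512 + 1.0536)
x^{k+1} = -0.2568
Step 2: z-update.
Minimize 7*z^2 - 1*z + (2.0/2)*(-0.2568 - z - 1.0536)^2
FOC: (2*7 + 2.0)*z = 1 + 2.0*(-0.2568 - 1.0536)
z^{k+1} = -0.1013
Step 3: u-update.
u^{k+1} = -1.0536 - 0.2568 + 0.1013 = -1.2091
Step 4: Primal residual = |-0.2568 + 0.1013| = 0.1555


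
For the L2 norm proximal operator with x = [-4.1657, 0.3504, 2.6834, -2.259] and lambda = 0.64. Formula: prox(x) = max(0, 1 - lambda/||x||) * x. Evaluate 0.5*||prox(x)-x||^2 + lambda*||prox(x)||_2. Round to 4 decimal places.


Step 1: Compute ||x||.
||x|| = 5.4571
Step 2: Compute scaling factor.
scale = max(0, 1 - 0.64/5.4571) = 0.8827
Step 3: prox(x) = [-3.6772, 0.3093, 2.3687, -1.9941]
||prox(x)|| = 4.8171
Step 4: Proximal objective.
0.5*||prox-x||^2 = 0.2048
lambda*||prox|| = 3.0829
Total = 3.2877


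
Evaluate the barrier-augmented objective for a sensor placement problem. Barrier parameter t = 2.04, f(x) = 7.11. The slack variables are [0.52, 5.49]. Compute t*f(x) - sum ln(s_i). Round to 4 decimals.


Step 1: Compute log-barrier.
ln values: [-0.6539, 1.7029]
phi = -(-0.6539 + 1.7029) = -1.049
Step 2: Compute augmented objective.
t*f(x) = 2.04*7.11 = 14.5044
Total = 14.5044 - 1.049 = 13.4554


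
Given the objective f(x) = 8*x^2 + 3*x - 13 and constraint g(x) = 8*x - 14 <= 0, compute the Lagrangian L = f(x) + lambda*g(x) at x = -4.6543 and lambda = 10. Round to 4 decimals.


Step 1: Evaluate f(x).
f(-4.6543) = 8*(-4.6543)^2 + 3*(-4.6543) - 13 = 146.3372
Step 2: Evaluate g(x).
g(-4.6543) = 8*-4.6543 - 14 = -51.2344
Step 3: Compute Lagrangian.
L = 146.3372 + 10*-51.2344 = -366.0068


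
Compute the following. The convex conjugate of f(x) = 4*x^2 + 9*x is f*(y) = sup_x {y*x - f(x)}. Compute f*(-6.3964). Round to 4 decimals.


f*(y) = sup_x {y*x - a*x^2 - b*x} = sup_x {(y-b)*x - a*x^2}
FOC: (y - b) - 2a*x = 0 => x* = (y - b)/(2a)
x* = (-6.3964 - 9)/(2*4) = -1.9246
f*(-6.3964) = (y-b)^2/(4a) = (-6.3964 - 9)^2/(4*4)
= 237.0491/16 = 14.8156


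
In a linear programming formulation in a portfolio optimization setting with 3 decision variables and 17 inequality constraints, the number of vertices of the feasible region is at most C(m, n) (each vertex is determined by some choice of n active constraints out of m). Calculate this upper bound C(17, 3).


Each vertex corresponds to some choice of n active constraints out of m, so the number of vertices is at most C(m, n) = m! / (n!(m-n)!).
m = 17, n = 3
Numerator: 17 * 16 * 15
Denominator: 3! = 6
C(17, 3) = 680


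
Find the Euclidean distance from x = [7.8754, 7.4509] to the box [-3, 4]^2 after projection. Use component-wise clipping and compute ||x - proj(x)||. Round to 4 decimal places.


Project each component onto [-3, 4].
clip(7.8754) = 4.0, clip(7.4509) = 4.0
Projection = [4.0, 4.0]
Squared diffs: [15.0187, 11.9087]
Distance = sqrt(26.9274) = 5.1892


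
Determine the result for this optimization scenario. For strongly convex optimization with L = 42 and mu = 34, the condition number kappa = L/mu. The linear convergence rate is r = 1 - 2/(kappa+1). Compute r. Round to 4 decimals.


Step 1: Compute the condition number.
kappa = L/mu = 42/34 = 1.2353
Step 2: Compute the convergence rate.
r = 1 - 2/(kappa + 1) = 1 - 2*mu/(L + mu) = (L - mu)/(L + mu) = 8/76 = 0.1053


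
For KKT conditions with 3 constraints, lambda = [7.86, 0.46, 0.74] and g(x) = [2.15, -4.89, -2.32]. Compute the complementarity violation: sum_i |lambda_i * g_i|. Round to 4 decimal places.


KKT complementary slackness check:
lambda_1 * g_1 = 7.86 * 2.15 = 16.899
lambda_2 * g_2 = 0.46 * -4.89 = -2.2494
lambda_3 * g_3 = 0.74 * -2.32 = -1.7168
Total violation = 16.899 + 2.2494 + 1.7168 = 20.8652


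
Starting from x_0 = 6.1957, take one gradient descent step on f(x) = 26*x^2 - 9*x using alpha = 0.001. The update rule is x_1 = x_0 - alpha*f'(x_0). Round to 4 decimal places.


We compute the gradient at x_0 and apply the update.
f'(x) = 52*x - 9
f'(6.1957) = 52*6.1957 - 9 = 313.1764
x_1 = 6.1957 - 0.001*313.1764 = 5.8825


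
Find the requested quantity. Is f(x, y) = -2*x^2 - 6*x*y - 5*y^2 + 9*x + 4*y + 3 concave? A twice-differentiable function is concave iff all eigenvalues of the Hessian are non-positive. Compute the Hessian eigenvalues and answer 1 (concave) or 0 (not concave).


The Hessian of f(x,y) = -2*x^2 - 6*x*y - 5*y^2 + 9*x + 4*y + 3 is:
H = [[-4, -6], [-6, -10]]
Trace = -4 - 10 = -14
Determinant = -4*-10 - (-6)^2 = 4
Discriminant = (-14)^2 - 4*4 = 180.0
Eigenvalues: lambda_1 = -13.7082, lambda_2 = -0.2918
The function is concave.

1


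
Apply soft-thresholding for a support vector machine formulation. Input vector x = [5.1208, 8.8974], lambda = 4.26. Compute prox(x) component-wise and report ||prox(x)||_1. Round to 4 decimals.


Soft-thresholding with lambda = 4.26:
prox(5.1208) = sign(5.1208)*max(|5.1208| - 4.26, 0) = 0.8608
prox(8.8974) = sign(8.8974)*max(|8.8974| - 4.26, 0) = 4.6374
prox(x) = [0.8608, 4.6374]
||prox(x)||_1 = 0.8608 + 4.6374 = 5.4982


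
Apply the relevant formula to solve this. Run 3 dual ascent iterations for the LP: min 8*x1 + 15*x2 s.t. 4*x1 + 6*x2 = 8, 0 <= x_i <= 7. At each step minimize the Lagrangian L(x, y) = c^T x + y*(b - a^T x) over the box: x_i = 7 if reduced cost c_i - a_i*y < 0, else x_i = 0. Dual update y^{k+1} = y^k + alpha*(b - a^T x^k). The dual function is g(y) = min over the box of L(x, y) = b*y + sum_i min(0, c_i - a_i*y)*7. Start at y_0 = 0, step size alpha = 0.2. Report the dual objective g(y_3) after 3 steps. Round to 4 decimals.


Dual ascent for LP: min 8*x1 + 15*x2, 4*x1 + 6*x2 = 8, 0 <= x_i <= 7
Step 1: y^k = 0.0, reduced costs: (8.0, 15.0)
  x^k = (0.0, 0.0), subgradient = b - a^T x = 8.0
  y^{k+1} = 0.0 + 0.2*8.0 = 1.6
Step 2: y^k = 1.6, reduced costs: (1.6, 5.4)
  x^k = (0.0, 0.0), subgradient = b - a^T x = 8.0
  y^{k+1} = 1.6 + 0.2*8.0 = 3.2
Step 3: y^k = 3.2, reduced costs: (-4.8, -4.2)
  x^k = (7.0, 7.0), subgradient = b - a^T x = -62.0
  y^{k+1} = 3.2 + 0.2*-62.0 = -9.2
Dual objective at y_3 = -9.2: reduced costs (44.8, 70.2), box minimizer x = (0.0, 0.0)
g(y_3) = b*y + (c1 - a1*y)*x1 + (c2 - a2*y)*x2 = 8*(-9.2) + 44.8*0.0 + 70.2*0.0 = -73.6 + 0.0 + 0.0 = -73.6


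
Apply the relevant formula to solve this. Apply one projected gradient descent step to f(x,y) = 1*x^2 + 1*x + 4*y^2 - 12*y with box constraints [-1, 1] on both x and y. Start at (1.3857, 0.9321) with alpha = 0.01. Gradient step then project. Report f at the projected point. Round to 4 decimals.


Step 1: Compute gradient at (1.3857, 0.9321).
grad_x = 2*1*1.3857 + 1 = 3.7714
grad_y = 2*4*0.9321 - 12 = -4.5432
Step 2: Gradient step.
x_raw = 1.3857 - 0.01*3.7714 = 1.348
y_raw = 0.9321 - 0.01*-4.5432 = 0.9775
Step 3: Project onto [-1, 1].
x_proj = clip(1.348) = 1.0
y_proj = clip(0.9775) = 0.9775
Step 4: Evaluate f.
f(1.0, 0.9775) = -5.9081


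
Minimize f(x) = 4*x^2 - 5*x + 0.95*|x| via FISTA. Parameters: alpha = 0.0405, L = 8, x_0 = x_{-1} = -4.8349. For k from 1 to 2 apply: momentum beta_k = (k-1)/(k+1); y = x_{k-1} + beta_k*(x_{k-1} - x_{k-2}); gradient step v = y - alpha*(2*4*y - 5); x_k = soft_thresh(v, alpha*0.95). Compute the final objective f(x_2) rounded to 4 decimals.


FISTA on f(x) = 4*x^2 - 5*x + 0.95*|x|
L = 8, alpha = 0.0405
Iteration 1: beta = 0.0, y = -4.8349 + 0.0*(-4.8349 + 4.8349) = -4.8349
  grad(y) = -43.6792, v = y - alpha*grad = -3.0659
  prox(v) = soft_thresh(-3.0659, 0.0385) = -3.0274
Iteration 2: beta = 0.3333, y = -3.0274 + 0.3333*(-3.0274 + 4.8349) = -2.4249
  grad(y) = -24.3994, v = y - alpha*grad = -1.4367
  prox(v) = soft_thresh(-1.4367, 0.0385) = -1.3983
f(x_2) = 4*(-1.3983)^2 - 5*(-1.3983) + 0.95*|-1.3983| = 16.1404


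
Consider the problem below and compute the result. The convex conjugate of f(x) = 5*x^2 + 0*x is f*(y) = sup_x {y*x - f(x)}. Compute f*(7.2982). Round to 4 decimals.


f*(y) = sup_x {y*x - a*x^2 - b*x} = sup_x {(y-b)*x - a*x^2}
FOC: (y - b) - 2a*x = 0 => x* = (y - b)/(2a)
x* = (7.2982 - 0)/(2*5) = 0.7298
f*(7.2982) = (y-b)^2/(4a) = (7.2982 - 0)^2/(4*5)
= 53.2637/20 = 2.6632


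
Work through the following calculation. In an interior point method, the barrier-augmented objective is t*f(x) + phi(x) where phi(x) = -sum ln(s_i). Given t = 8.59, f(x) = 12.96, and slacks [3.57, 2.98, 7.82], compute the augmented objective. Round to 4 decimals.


Step 1: Compute log-barrier.
ln values: [1.2726, 1.0919, 2.0567]
phi = -(1.2726 + 1.0919 + 2.0567) = -4.4212
Step 2: Compute augmented objective.
t*f(x) = 8.59*12.96 = 111.3264
Total = 111.3264 - 4.4212 = 106.9052


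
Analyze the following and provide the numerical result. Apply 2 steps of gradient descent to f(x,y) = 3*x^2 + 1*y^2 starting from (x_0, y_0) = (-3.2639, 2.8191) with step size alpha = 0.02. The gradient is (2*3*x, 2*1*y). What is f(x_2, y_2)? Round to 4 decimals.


Gradient descent on f(x,y) = 3*x^2 + 1*y^2.
Starting point: (-3.2639, 2.8191), alpha = 0.02
Step 1: grad_x = 2*3*-3.2639 = -19.5834, grad_y = 2*1*2.8191 = 5.6382
  x_1 = -3.2639 - 0.02*-19.5834 = -2.8722
  y_1 = 2.8191 - 0.02*5.6382 = 2.7063
Step 2: grad_x = 2*3*-2.8722 = -17.2334, grad_y = 2*1*2.7063 = 5.4127
  x_2 = -2.8722 - 0.02*-17.2334 = -2.5276
  y_2 = 2.7063 - 0.02*5.4127 = 2.5981
f(-2.5276, 2.5981) = 3*(-2.5276)^2 + 1*2.5981^2 = 25.9158


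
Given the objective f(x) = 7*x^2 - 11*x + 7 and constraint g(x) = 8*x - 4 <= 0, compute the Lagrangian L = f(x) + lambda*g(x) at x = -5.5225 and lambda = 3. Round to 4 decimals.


Step 1: Evaluate f(x).
f(-5.5225) = 7*(-5.5225)^2 - 11*(-5.5225) + 7 = 281.2335
Step 2: Evaluate g(x).
g(-5.5225) = 8*-5.5225 - 4 = -48.18
Step 3: Compute Lagrangian.
L = 281.2335 + 3*-48.18 = 136.6935


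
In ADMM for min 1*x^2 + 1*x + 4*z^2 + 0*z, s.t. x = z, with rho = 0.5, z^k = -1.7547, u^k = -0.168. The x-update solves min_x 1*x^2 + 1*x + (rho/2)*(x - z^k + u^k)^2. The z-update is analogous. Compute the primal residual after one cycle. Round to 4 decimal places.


ADMM iteration with rho = 0.5, z^k = -1.7547, u^k = -0.168
Step 1: x-update.
Minimize 1*x^2 + 1*x + (0.5/2)*(x + 1.7547 - 0.168)^2
FOC: (2*1 + 0.5)*x = -1 + 0.5*(-1.7547 + 0.168)
x^{k+1} = -0.7173
Step 2: z-update.
Minimize 4*z^2 + 0*z + (0.5/2)*(-0.7173 - z - 0.168)^2
FOC: (2*4 + 0.5)*z = 0 + 0.5*(-0.7173 - 0.168)
z^{k+1} = -0.0521
Step 3: u-update.
u^{k+1} = -0.168 - 0.7173 + 0.0521 = -0.8333
Step 4: Primal residual = |-0.7173 + 0.0521| = 0.6653


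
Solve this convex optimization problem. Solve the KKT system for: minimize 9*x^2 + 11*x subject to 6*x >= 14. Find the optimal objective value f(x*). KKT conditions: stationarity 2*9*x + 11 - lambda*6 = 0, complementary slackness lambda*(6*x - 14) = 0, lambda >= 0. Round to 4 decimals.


Step 1: Try lambda = 0 (constraint inactive).
x_unc = -11/(2*9) = -0.6111
Check: 6*-0.6111 = -3.6666 < 14 -- violated!
Step 2: Constraint must be active: 6*x = 14
x* = 14/6 = 7/3 = 2.3333 (rounded; the exact value 7/3 is used below)
lambda = (2*9*(7/3) + 11)/6 = 8.8333
Step 3: Compute optimal value.
f(x*) = 9*(7/3)^2 + 11*(7/3) = 74.6667


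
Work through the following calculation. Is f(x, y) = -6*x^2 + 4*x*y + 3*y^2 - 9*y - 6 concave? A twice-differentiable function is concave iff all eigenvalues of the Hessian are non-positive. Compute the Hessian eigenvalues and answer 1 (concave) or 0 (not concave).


The Hessian of f(x,y) = -6*x^2 + 4*x*y + 3*y^2 - 9*y - 6 is:
H = [[-12, 4], [4, 6]]
Trace = -12 + 6 = -6
Determinant = -12*6 - (4)^2 = -88
Discriminant = (-6)^2 - 4*-88 = 388.0
Eigenvalues: lambda_1 = -12.8489, lambda_2 = 6.8489
The function is not concave.

0


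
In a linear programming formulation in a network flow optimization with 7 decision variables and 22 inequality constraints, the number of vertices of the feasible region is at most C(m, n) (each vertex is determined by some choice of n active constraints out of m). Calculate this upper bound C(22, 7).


Each vertex corresponds to some choice of n active constraints out of m, so the number of vertices is at most C(m, n) = m! / (n!(m-n)!).
m = 22, n = 7
Numerator: 22 * 21 * 20 * 19 * 18 * 17 * 16
Denominator: 7! = 5040
C(22, 7) = 170544


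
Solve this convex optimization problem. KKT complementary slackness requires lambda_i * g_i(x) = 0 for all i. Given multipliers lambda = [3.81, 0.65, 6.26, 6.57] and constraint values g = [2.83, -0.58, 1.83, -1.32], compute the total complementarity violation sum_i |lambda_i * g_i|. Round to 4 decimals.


KKT complementary slackness check:
lambda_1 * g_1 = 3.81 * 2.83 = 10.7823
lambda_2 * g_2 = 0.65 * -0.58 = -0.377
lambda_3 * g_3 = 6.26 * 1.83 = 11.4558
lambda_4 * g_4 = 6.57 * -1.32 = -8.6724
Total violation = 10.7823 + 0.377 + 11.4558 + 8.6724 = 31.2875


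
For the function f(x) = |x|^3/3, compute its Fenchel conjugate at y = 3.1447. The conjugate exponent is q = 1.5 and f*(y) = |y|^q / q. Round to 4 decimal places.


The conjugate exponent q satisfies 1/p + 1/q = 1.
p = 3, so q = 3/(3 - 1) = 1.5
|y|^q = 3.1447^1.5 = 5.5766
f*(3.1447) = 5.5766 / 1.5 = 3.7177


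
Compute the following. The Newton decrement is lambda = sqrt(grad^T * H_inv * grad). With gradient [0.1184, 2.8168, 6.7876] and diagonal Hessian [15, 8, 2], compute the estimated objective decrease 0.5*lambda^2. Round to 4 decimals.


Step 1: H is diagonal, so H^(-1) * g = [0.0079, 0.3521, 3.3938].
Step 2: g^T H^(-1) g = sum_i g_i^2 / H_ii
  = (0.1184)^2/15 + (2.8168)^2/8 + (6.7876)^2/2
  = 0.0009 + 0.9918 + 23.0358 = 24.0285
Step 3: Objective decrease = 0.5 * g^T H^(-1) g = 12.0142


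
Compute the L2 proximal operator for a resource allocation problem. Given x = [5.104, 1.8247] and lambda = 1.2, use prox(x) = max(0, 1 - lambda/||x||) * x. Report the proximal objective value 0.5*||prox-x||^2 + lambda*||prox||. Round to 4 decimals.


Step 1: Compute ||x||.
||x|| = 5.4204
Step 2: Compute scaling factor.
scale = max(0, 1 - 1.2/5.4204) = 0.7786
Step 3: prox(x) = [3.974, 1.4207]
||prox(x)|| = 4.2204
Step 4: Proximal objective.
0.5*||prox-x||^2 = 0.72
lambda*||prox|| = 5.0645
Total = 5.7844


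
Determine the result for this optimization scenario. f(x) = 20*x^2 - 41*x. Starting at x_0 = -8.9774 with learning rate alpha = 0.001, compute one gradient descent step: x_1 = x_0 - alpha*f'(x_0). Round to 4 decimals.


We compute the gradient at x_0 and apply the update.
f'(x) = 40*x - 41
f'(-8.9774) = 40*-8.9774 - 41 = -400.096
x_1 = -8.9774 - 0.001*-400.096 = -8.5773


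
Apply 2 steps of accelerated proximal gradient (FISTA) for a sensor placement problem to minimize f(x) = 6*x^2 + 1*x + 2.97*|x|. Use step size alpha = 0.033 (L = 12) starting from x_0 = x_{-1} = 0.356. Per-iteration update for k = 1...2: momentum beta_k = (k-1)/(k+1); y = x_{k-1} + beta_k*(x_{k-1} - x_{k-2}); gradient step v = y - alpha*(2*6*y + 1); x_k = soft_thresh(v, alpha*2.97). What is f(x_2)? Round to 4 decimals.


FISTA on f(x) = 6*x^2 + 1*x + 2.97*|x|
L = 12, alpha = 0.033
Iteration 1: beta = 0.0, y = 0.356 + 0.0*(0.356 - 0.356) = 0.356
  grad(y) = 5.272, v = y - alpha*grad = 0.182
  prox(v) = soft_thresh(0.182, 0.098) = 0.084
Iteration 2: beta = 0.3333, y = 0.084 + 0.3333*(0.084 - 0.356) = -0.0066
  grad(y) = 0.9202, v = y - alpha*grad = -0.037
  prox(v) = soft_thresh(-0.037, 0.098) = 0.0
f(x_2) = 6*0.0^2 + 1*0.0 + 2.97*|0.0| = 0.0


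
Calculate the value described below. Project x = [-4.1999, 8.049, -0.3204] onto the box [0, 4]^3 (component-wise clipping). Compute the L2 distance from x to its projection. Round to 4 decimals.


Project each component onto [0, 4].
clip(-4.1999) = 0.0, clip(8.049) = 4.0, clip(-0.3204) = 0.0
Projection = [0.0, 4.0, 0.0]
Squared diffs: [17.6392, 16.3944, 0.1027]
Distance = sqrt(34.1363) = 5.8426


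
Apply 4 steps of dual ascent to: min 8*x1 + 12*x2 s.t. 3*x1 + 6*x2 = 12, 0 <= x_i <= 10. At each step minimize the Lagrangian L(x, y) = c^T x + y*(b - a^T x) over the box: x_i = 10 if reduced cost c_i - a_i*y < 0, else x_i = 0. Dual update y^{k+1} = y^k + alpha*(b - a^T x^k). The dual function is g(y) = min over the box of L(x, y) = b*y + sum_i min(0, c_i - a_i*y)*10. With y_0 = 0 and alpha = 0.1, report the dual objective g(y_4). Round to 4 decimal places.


Dual ascent for LP: min 8*x1 + 12*x2, 3*x1 + 6*x2 = 12, 0 <= x_i <= 10
Step 1: y^k = 0.0, reduced costs: (8.0, 12.0)
  x^k = (0.0, 0.0), subgradient = b - a^T x = 12.0
  y^{k+1} = 0.0 + 0.1*12.0 = 1.2
Step 2: y^k = 1.2, reduced costs: (4.4, 4.8)
  x^k = (0.0, 0.0), subgradient = b - a^T x = 12.0
  y^{k+1} = 1.2 + 0.1*12.0 = 2.4
Step 3: y^k = 2.4, reduced costs: (0.8, -2.4)
  x^k = (0.0, 10.0), subgradient = b - a^T x = -48.0
  y^{k+1} = 2.4 + 0.1*-48.0 = -2.4
Step 4: y^k = -2.4, reduced costs: (15.2, 26.4)
  x^k = (0.0, 0.0), subgradient = b - a^T x = 12.0
  y^{k+1} = -2.4 + 0.1*12.0 = -1.2
Dual objective at y_4 = -1.2: reduced costs (11.6, 19.2), box minimizer x = (0.0, 0.0)
g(y_4) = b*y + (c1 - a1*y)*x1 + (c2 - a2*y)*x2 = 12*(-1.2) + 11.6*0.0 + 19.2*0.0 = -14.4 + 0.0 + 0.0 = -14.4


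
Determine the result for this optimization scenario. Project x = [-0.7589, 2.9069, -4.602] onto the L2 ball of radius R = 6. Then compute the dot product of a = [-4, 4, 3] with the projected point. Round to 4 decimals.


Step 1: Compute ||x|| (intermediates to 6 decimals).
||x|| = sqrt((-0.7589)^2 + 2.9069^2 + (-4.602)^2) = 5.495853
Step 2: Project.
Since ||x|| <= R, proj = x (no scaling needed).
proj(x) = [-0.7589, 2.9069, -4.602]
Step 3: Dot product.
a^T * proj(x) = -4*(-0.7589) + 4*2.9069 + 3*(-4.602) = 0.8572


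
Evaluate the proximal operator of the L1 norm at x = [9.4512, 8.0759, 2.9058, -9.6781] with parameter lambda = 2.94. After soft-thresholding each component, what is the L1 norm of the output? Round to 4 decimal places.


Soft-thresholding with lambda = 2.94:
prox(9.4512) = sign(9.4512)*max(|9.4512| - 2.94, 0) = 6.5112
prox(8.0759) = sign(8.0759)*max(|8.0759| - 2.94, 0) = 5.1359
prox(2.9058) = sign(2.9058)*max(|2.9058| - 2.94, 0) = 0.0
prox(-9.6781) = sign(-9.6781)*max(|-9.6781| - 2.94, 0) = -6.7381
prox(x) = [6.5112, 5.1359, 0.0, -6.7381]
||prox(x)||_1 = 6.5112 + 5.1359 + 0.0 + 6.7381 = 18.3852
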